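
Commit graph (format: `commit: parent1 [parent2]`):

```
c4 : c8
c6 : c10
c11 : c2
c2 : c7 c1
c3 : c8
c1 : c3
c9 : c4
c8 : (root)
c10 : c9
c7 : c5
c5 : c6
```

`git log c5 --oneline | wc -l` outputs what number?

6

Walking parent pointers from c5: reachable set = {c10, c4, c5, c6, c8, c9}.
That is 6 commits.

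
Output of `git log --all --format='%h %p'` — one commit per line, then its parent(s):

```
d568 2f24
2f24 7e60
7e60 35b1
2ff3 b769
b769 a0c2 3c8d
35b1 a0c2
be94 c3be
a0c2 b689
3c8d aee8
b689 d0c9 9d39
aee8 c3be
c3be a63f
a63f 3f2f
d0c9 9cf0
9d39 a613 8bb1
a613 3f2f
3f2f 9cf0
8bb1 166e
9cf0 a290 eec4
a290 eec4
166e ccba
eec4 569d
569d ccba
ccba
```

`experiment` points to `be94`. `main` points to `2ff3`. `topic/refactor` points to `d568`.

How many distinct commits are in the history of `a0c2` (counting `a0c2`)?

Walking parent pointers from a0c2: reachable set = {166e, 3f2f, 569d, 8bb1, 9cf0, 9d39, a0c2, a290, a613, b689, ccba, d0c9, eec4}.
That is 13 commits.

13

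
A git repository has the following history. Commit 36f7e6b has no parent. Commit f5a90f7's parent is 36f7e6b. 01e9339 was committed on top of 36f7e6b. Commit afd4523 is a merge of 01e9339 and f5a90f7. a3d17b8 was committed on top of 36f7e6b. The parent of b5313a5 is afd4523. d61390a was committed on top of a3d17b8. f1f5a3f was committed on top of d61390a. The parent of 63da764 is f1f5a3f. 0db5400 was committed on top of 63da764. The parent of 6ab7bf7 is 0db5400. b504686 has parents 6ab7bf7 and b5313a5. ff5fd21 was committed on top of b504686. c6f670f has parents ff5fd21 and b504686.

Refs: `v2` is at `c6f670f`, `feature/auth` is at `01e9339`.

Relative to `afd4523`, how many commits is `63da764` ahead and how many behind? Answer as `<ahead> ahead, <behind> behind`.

4 ahead, 3 behind

Reachable from 63da764: {36f7e6b, 63da764, a3d17b8, d61390a, f1f5a3f}.
Reachable from afd4523: {01e9339, 36f7e6b, afd4523, f5a90f7}.
Only in 63da764's history (ahead): {63da764, a3d17b8, d61390a, f1f5a3f} — 4.
Only in afd4523's history (behind): {01e9339, afd4523, f5a90f7} — 3.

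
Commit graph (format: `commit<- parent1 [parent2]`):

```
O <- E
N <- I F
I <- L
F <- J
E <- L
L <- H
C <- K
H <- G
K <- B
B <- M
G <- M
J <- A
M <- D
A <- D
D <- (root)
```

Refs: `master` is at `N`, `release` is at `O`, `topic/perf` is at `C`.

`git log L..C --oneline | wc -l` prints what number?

Reachable from C: {B, C, D, K, M}.
Reachable from L: {D, G, H, L, M}.
In C's history but not L's: {B, C, K} — 3 commits.

3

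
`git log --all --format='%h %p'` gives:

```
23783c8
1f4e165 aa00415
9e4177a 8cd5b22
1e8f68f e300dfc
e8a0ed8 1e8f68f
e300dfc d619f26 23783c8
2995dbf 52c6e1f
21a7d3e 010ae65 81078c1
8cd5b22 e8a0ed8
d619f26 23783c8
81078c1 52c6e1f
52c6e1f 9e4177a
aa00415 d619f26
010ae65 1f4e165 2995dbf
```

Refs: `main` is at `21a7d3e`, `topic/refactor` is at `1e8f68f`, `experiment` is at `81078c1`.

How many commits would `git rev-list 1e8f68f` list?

Walking parent pointers from 1e8f68f: reachable set = {1e8f68f, 23783c8, d619f26, e300dfc}.
That is 4 commits.

4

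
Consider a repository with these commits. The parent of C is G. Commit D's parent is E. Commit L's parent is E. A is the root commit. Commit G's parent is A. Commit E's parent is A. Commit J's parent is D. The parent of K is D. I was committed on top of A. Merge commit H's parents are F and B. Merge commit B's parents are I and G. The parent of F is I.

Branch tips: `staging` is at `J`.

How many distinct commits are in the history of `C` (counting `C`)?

3

Walking parent pointers from C: reachable set = {A, C, G}.
That is 3 commits.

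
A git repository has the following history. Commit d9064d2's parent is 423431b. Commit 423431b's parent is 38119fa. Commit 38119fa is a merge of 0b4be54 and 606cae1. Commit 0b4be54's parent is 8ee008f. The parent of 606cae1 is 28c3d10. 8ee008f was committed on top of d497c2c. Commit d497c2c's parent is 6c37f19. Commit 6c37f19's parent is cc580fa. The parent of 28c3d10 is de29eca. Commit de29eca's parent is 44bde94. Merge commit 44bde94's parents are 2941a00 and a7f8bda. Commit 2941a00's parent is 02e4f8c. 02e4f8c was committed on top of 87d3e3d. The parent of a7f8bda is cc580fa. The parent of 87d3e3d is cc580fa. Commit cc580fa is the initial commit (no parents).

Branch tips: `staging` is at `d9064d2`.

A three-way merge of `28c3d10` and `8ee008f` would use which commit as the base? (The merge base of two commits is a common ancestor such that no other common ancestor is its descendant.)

cc580fa

Ancestors of 28c3d10: {02e4f8c, 28c3d10, 2941a00, 44bde94, 87d3e3d, a7f8bda, cc580fa, de29eca}.
Ancestors of 8ee008f: {6c37f19, 8ee008f, cc580fa, d497c2c}.
Common ancestors: {cc580fa}.
The only common ancestor is cc580fa, so it is the merge base.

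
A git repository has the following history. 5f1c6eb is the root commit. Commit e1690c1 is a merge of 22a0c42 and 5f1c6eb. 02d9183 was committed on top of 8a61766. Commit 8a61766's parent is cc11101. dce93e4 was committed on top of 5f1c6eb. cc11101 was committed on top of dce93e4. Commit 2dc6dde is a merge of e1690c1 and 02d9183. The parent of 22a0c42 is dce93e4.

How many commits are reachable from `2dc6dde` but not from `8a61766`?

4

Reachable from 2dc6dde: {02d9183, 22a0c42, 2dc6dde, 5f1c6eb, 8a61766, cc11101, dce93e4, e1690c1}.
Reachable from 8a61766: {5f1c6eb, 8a61766, cc11101, dce93e4}.
In 2dc6dde's history but not 8a61766's: {02d9183, 22a0c42, 2dc6dde, e1690c1} — 4 commits.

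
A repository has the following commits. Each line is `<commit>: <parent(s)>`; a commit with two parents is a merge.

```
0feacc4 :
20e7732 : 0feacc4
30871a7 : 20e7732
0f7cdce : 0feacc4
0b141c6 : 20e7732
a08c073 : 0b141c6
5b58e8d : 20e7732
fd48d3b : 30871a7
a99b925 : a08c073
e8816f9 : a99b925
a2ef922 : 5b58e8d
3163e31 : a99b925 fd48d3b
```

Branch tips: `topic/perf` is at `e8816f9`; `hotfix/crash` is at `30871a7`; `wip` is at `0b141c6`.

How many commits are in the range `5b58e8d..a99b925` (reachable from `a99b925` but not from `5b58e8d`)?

Reachable from a99b925: {0b141c6, 0feacc4, 20e7732, a08c073, a99b925}.
Reachable from 5b58e8d: {0feacc4, 20e7732, 5b58e8d}.
In a99b925's history but not 5b58e8d's: {0b141c6, a08c073, a99b925} — 3 commits.

3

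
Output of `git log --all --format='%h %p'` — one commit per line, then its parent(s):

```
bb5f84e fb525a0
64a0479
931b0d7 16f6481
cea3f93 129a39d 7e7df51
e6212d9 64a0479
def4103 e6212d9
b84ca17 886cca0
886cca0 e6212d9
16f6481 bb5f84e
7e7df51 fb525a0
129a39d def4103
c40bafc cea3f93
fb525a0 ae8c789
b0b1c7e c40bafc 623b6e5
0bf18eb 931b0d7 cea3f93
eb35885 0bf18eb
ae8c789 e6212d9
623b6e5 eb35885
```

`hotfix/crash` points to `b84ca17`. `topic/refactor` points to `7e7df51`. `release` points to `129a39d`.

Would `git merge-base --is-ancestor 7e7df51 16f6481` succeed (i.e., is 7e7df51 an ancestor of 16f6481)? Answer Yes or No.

Ancestors of 16f6481: {16f6481, 64a0479, ae8c789, bb5f84e, e6212d9, fb525a0}.
7e7df51 is not in that set, so it is not an ancestor of 16f6481.

No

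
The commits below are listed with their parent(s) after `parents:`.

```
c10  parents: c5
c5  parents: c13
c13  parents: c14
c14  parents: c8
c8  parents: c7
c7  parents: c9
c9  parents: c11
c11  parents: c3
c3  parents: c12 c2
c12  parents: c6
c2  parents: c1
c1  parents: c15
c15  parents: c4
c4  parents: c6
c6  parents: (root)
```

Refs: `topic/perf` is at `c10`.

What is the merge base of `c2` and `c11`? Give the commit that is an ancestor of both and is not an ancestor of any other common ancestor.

c2

Ancestors of c2: {c1, c15, c2, c4, c6}.
Ancestors of c11: {c1, c11, c12, c15, c2, c3, c4, c6}.
Common ancestors: {c1, c15, c2, c4, c6}.
Among these, c2 is not an ancestor of any other common ancestor — it is the merge base.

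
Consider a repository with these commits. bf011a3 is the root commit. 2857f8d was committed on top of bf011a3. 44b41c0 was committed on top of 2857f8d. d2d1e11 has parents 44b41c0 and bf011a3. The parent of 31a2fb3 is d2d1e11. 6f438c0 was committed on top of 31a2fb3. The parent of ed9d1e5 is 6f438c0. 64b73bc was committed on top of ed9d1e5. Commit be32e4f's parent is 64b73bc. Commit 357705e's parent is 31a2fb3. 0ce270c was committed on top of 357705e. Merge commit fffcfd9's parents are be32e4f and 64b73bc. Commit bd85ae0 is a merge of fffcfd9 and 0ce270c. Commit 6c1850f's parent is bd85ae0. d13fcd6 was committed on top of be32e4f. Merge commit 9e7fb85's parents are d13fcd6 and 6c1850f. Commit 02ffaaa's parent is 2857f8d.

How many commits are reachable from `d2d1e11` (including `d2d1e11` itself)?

Walking parent pointers from d2d1e11: reachable set = {2857f8d, 44b41c0, bf011a3, d2d1e11}.
That is 4 commits.

4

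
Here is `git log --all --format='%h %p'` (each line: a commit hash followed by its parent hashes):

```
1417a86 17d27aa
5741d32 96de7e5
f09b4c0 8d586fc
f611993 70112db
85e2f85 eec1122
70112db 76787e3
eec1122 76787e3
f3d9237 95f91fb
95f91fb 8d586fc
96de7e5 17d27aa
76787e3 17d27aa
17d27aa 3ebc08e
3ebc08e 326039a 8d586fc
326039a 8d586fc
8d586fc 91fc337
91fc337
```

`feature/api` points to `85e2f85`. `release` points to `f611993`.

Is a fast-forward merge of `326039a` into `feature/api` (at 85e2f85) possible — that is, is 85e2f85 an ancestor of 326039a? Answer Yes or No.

No

A fast-forward from 85e2f85 to 326039a is possible iff 85e2f85 is an ancestor of 326039a.
Ancestors of 326039a: {326039a, 8d586fc, 91fc337}.
85e2f85 is not among them, so fast-forward is not possible.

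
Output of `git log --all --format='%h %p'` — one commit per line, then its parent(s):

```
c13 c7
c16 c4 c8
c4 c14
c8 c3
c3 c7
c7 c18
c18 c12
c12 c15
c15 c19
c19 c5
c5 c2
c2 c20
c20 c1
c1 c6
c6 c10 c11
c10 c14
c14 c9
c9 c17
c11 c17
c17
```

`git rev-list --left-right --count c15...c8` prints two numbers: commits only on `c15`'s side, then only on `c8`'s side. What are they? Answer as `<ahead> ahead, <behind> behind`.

0 ahead, 5 behind

Reachable from c15: {c1, c10, c11, c14, c15, c17, c19, c2, c20, c5, c6, c9}.
Reachable from c8: {c1, c10, c11, c12, c14, c15, c17, c18, c19, c2, c20, c3, c5, c6, c7, c8, c9}.
Only in c15's history (ahead): {} — 0.
Only in c8's history (behind): {c12, c18, c3, c7, c8} — 5.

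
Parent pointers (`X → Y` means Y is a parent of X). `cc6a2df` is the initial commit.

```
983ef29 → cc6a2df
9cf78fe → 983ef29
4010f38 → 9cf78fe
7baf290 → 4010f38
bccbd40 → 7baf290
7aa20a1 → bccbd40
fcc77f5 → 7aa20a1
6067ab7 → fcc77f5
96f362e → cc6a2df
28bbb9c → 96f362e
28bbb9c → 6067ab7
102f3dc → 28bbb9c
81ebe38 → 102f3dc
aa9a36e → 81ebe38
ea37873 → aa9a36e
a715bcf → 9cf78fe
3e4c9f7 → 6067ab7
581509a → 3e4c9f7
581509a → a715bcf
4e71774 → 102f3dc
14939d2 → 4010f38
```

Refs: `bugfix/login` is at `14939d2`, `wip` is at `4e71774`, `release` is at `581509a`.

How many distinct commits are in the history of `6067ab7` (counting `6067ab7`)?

Walking parent pointers from 6067ab7: reachable set = {4010f38, 6067ab7, 7aa20a1, 7baf290, 983ef29, 9cf78fe, bccbd40, cc6a2df, fcc77f5}.
That is 9 commits.

9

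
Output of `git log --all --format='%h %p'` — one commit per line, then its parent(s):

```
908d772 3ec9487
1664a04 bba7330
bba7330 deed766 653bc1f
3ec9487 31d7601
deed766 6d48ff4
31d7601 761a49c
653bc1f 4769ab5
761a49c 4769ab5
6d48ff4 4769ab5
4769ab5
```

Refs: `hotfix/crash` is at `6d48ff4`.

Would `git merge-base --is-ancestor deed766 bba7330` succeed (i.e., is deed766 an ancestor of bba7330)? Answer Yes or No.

Yes

Ancestors of bba7330 (commits reachable by following parents): {4769ab5, 653bc1f, 6d48ff4, bba7330, deed766}.
deed766 is in that set, so it is an ancestor of bba7330.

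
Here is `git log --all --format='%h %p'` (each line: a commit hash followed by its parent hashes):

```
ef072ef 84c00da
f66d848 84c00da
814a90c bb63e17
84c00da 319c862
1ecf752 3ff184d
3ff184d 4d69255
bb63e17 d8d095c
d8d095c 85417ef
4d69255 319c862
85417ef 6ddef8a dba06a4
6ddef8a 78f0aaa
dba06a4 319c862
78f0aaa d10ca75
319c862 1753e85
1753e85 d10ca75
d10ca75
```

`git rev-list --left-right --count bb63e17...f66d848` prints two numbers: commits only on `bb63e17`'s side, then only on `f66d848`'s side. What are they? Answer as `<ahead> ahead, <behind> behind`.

Reachable from bb63e17: {1753e85, 319c862, 6ddef8a, 78f0aaa, 85417ef, bb63e17, d10ca75, d8d095c, dba06a4}.
Reachable from f66d848: {1753e85, 319c862, 84c00da, d10ca75, f66d848}.
Only in bb63e17's history (ahead): {6ddef8a, 78f0aaa, 85417ef, bb63e17, d8d095c, dba06a4} — 6.
Only in f66d848's history (behind): {84c00da, f66d848} — 2.

6 ahead, 2 behind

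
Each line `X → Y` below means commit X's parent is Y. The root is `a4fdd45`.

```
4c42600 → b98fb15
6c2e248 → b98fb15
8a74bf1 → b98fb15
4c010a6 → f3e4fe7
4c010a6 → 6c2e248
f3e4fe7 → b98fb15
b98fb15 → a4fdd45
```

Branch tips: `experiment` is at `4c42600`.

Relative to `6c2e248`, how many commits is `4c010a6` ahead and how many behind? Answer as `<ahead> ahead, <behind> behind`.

2 ahead, 0 behind

Reachable from 4c010a6: {4c010a6, 6c2e248, a4fdd45, b98fb15, f3e4fe7}.
Reachable from 6c2e248: {6c2e248, a4fdd45, b98fb15}.
Only in 4c010a6's history (ahead): {4c010a6, f3e4fe7} — 2.
Only in 6c2e248's history (behind): {} — 0.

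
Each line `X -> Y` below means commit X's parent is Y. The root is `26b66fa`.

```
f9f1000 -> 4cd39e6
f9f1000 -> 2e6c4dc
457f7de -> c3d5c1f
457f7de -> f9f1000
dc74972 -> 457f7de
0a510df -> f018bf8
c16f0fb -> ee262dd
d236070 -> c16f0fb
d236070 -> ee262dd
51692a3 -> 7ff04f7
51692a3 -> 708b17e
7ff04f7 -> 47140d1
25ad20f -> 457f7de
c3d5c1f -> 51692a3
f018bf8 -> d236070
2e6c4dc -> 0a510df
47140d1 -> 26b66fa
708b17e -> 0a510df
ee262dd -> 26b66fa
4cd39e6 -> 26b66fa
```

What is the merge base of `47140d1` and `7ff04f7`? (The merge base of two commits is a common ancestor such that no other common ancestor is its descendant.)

47140d1

Ancestors of 47140d1: {26b66fa, 47140d1}.
Ancestors of 7ff04f7: {26b66fa, 47140d1, 7ff04f7}.
Common ancestors: {26b66fa, 47140d1}.
Among these, 47140d1 is not an ancestor of any other common ancestor — it is the merge base.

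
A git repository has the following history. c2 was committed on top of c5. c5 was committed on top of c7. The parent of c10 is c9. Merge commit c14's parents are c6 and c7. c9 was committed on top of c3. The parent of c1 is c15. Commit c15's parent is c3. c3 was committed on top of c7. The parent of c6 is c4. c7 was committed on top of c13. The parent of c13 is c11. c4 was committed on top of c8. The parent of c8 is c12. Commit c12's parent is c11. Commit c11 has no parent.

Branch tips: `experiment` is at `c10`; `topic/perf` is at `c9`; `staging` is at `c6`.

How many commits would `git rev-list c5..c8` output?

2

Reachable from c8: {c11, c12, c8}.
Reachable from c5: {c11, c13, c5, c7}.
In c8's history but not c5's: {c12, c8} — 2 commits.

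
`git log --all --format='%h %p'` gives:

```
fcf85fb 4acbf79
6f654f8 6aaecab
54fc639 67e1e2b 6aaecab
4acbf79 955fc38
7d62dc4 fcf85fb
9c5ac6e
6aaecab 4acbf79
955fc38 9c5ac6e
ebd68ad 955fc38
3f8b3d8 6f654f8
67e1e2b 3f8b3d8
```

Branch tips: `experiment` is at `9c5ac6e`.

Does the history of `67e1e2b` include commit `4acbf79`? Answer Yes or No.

Ancestors of 67e1e2b (commits reachable by following parents): {3f8b3d8, 4acbf79, 67e1e2b, 6aaecab, 6f654f8, 955fc38, 9c5ac6e}.
4acbf79 is in that set, so it is an ancestor of 67e1e2b.

Yes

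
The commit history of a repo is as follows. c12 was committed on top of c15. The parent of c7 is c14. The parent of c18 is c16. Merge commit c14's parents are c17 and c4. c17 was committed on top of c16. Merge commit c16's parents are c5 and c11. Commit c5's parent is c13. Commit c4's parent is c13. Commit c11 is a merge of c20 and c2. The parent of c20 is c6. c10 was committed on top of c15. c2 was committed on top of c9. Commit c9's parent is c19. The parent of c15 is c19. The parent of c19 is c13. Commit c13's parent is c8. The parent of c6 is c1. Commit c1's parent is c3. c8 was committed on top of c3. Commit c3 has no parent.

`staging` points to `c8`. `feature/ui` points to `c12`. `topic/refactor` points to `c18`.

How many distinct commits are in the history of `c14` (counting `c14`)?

15

Walking parent pointers from c14: reachable set = {c1, c11, c13, c14, c16, c17, c19, c2, c20, c3, c4, c5, c6, c8, c9}.
That is 15 commits.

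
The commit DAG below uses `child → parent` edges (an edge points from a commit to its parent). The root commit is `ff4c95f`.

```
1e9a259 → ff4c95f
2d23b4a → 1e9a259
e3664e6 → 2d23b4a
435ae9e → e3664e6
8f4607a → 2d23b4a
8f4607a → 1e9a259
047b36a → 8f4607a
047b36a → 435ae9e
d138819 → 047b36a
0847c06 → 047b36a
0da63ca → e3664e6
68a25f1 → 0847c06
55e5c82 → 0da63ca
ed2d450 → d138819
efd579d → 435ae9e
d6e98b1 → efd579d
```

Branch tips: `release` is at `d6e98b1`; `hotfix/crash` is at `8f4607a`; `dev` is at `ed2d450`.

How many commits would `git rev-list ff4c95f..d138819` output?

7

Reachable from d138819: {047b36a, 1e9a259, 2d23b4a, 435ae9e, 8f4607a, d138819, e3664e6, ff4c95f}.
Reachable from ff4c95f: {ff4c95f}.
In d138819's history but not ff4c95f's: {047b36a, 1e9a259, 2d23b4a, 435ae9e, 8f4607a, d138819, e3664e6} — 7 commits.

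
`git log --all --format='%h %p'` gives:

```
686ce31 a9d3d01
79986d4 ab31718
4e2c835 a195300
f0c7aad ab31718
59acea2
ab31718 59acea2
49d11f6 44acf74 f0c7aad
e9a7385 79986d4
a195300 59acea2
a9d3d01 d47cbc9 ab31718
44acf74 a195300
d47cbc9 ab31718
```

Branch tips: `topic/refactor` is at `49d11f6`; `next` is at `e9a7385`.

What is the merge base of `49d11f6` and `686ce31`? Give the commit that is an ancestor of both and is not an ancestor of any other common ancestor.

Ancestors of 49d11f6: {44acf74, 49d11f6, 59acea2, a195300, ab31718, f0c7aad}.
Ancestors of 686ce31: {59acea2, 686ce31, a9d3d01, ab31718, d47cbc9}.
Common ancestors: {59acea2, ab31718}.
Among these, ab31718 is not an ancestor of any other common ancestor — it is the merge base.

ab31718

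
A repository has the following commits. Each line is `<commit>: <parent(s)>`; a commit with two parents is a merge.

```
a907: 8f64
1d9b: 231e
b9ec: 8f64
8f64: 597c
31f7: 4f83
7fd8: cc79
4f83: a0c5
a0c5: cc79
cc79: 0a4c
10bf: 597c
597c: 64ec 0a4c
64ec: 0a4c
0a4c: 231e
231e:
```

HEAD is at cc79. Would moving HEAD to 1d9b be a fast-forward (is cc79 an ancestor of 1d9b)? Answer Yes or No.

No

A fast-forward from cc79 to 1d9b is possible iff cc79 is an ancestor of 1d9b.
Ancestors of 1d9b: {1d9b, 231e}.
cc79 is not among them, so fast-forward is not possible.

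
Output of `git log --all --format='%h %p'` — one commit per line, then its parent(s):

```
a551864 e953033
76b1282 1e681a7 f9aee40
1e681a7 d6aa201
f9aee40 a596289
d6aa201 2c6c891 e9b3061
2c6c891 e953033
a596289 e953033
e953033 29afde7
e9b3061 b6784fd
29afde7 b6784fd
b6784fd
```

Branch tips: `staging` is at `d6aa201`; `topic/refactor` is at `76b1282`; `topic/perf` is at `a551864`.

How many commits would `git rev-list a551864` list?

Walking parent pointers from a551864: reachable set = {29afde7, a551864, b6784fd, e953033}.
That is 4 commits.

4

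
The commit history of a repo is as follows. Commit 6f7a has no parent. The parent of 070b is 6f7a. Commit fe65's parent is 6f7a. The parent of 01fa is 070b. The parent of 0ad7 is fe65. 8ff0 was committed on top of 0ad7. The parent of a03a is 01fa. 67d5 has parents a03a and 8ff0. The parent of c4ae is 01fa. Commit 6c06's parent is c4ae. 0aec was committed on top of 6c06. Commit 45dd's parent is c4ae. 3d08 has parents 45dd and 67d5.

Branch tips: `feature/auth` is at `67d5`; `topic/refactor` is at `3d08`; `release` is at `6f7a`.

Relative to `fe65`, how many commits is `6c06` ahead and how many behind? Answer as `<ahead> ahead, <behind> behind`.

Reachable from 6c06: {01fa, 070b, 6c06, 6f7a, c4ae}.
Reachable from fe65: {6f7a, fe65}.
Only in 6c06's history (ahead): {01fa, 070b, 6c06, c4ae} — 4.
Only in fe65's history (behind): {fe65} — 1.

4 ahead, 1 behind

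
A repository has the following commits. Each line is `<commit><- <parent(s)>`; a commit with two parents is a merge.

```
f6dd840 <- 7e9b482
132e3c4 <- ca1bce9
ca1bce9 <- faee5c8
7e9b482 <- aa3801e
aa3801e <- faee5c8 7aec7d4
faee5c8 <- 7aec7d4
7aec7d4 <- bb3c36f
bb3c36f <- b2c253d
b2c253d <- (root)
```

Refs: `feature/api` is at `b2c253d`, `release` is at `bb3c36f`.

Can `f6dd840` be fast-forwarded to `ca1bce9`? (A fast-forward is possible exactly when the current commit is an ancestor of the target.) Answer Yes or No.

No

A fast-forward from f6dd840 to ca1bce9 is possible iff f6dd840 is an ancestor of ca1bce9.
Ancestors of ca1bce9: {7aec7d4, b2c253d, bb3c36f, ca1bce9, faee5c8}.
f6dd840 is not among them, so fast-forward is not possible.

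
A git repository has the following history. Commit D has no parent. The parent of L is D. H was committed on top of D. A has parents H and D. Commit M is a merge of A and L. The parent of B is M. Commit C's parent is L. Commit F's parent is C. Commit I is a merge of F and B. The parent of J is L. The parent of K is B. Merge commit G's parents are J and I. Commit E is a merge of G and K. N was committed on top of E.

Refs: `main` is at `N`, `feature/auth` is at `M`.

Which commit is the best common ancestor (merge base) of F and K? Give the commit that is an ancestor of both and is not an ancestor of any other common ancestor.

L

Ancestors of F: {C, D, F, L}.
Ancestors of K: {A, B, D, H, K, L, M}.
Common ancestors: {D, L}.
Among these, L is not an ancestor of any other common ancestor — it is the merge base.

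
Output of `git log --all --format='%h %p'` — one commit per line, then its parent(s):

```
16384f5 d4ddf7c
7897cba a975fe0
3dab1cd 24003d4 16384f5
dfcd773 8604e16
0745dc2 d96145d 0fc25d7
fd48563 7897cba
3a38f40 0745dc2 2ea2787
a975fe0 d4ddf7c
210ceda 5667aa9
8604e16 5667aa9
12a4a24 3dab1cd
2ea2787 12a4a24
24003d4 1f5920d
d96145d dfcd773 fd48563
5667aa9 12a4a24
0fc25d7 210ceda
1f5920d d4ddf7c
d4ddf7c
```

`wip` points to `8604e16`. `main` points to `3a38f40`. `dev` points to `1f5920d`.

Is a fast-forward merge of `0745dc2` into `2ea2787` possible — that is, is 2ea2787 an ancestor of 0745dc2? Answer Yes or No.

A fast-forward from 2ea2787 to 0745dc2 is possible iff 2ea2787 is an ancestor of 0745dc2.
Ancestors of 0745dc2: {0745dc2, 0fc25d7, 12a4a24, 16384f5, 1f5920d, 210ceda, 24003d4, 3dab1cd, 5667aa9, 7897cba, 8604e16, a975fe0, d4ddf7c, d96145d, dfcd773, fd48563}.
2ea2787 is not among them, so fast-forward is not possible.

No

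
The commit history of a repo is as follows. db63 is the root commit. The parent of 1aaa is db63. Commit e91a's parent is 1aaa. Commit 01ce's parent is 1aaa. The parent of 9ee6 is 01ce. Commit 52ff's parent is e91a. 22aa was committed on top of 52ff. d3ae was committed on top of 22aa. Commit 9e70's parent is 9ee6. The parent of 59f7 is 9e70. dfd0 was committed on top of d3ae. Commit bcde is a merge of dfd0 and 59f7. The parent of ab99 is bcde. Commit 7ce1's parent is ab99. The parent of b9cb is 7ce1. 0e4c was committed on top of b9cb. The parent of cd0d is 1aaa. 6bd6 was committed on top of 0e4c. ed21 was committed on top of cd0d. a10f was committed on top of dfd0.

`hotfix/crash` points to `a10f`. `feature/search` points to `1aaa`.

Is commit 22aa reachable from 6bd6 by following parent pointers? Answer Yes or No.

Yes

Ancestors of 6bd6 (commits reachable by following parents): {01ce, 0e4c, 1aaa, 22aa, 52ff, 59f7, 6bd6, 7ce1, 9e70, 9ee6, ab99, b9cb, bcde, d3ae, db63, dfd0, e91a}.
22aa is in that set, so it is an ancestor of 6bd6.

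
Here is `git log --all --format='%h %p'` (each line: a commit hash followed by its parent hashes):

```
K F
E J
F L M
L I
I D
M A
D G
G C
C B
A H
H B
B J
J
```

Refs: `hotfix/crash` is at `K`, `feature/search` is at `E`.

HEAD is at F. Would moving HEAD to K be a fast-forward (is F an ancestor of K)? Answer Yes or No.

A fast-forward from F to K is possible iff F is an ancestor of K.
Ancestors of K: {A, B, C, D, F, G, H, I, J, K, L, M}.
F is among them, so fast-forward is possible.

Yes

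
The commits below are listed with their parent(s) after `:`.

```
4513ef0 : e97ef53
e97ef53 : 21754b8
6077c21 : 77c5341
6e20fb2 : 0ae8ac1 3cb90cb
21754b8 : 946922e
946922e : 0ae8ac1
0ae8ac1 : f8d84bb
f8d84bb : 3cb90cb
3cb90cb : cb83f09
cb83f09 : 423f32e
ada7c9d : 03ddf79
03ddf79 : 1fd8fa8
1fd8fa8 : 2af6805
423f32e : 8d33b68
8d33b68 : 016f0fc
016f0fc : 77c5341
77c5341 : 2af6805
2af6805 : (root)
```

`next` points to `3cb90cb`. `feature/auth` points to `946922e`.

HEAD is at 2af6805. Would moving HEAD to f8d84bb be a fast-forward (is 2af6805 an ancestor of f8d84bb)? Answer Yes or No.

A fast-forward from 2af6805 to f8d84bb is possible iff 2af6805 is an ancestor of f8d84bb.
Ancestors of f8d84bb: {016f0fc, 2af6805, 3cb90cb, 423f32e, 77c5341, 8d33b68, cb83f09, f8d84bb}.
2af6805 is among them, so fast-forward is possible.

Yes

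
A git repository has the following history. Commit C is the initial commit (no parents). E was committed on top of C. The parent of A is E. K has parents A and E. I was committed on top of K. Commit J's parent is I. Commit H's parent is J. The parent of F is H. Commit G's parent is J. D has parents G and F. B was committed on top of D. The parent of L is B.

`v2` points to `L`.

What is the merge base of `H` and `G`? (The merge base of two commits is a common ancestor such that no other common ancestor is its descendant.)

Ancestors of H: {A, C, E, H, I, J, K}.
Ancestors of G: {A, C, E, G, I, J, K}.
Common ancestors: {A, C, E, I, J, K}.
Among these, J is not an ancestor of any other common ancestor — it is the merge base.

J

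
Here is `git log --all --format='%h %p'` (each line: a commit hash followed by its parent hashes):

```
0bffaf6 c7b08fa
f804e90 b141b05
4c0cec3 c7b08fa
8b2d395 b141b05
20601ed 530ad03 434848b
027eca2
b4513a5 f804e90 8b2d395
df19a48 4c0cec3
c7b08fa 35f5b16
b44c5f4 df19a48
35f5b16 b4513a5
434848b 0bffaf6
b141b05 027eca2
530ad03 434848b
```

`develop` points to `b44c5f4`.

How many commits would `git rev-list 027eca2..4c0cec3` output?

Reachable from 4c0cec3: {027eca2, 35f5b16, 4c0cec3, 8b2d395, b141b05, b4513a5, c7b08fa, f804e90}.
Reachable from 027eca2: {027eca2}.
In 4c0cec3's history but not 027eca2's: {35f5b16, 4c0cec3, 8b2d395, b141b05, b4513a5, c7b08fa, f804e90} — 7 commits.

7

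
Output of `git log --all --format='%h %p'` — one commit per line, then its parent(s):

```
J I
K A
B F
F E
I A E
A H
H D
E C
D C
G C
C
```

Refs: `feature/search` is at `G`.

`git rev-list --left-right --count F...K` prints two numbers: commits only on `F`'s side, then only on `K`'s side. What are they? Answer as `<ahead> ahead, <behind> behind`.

Reachable from F: {C, E, F}.
Reachable from K: {A, C, D, H, K}.
Only in F's history (ahead): {E, F} — 2.
Only in K's history (behind): {A, D, H, K} — 4.

2 ahead, 4 behind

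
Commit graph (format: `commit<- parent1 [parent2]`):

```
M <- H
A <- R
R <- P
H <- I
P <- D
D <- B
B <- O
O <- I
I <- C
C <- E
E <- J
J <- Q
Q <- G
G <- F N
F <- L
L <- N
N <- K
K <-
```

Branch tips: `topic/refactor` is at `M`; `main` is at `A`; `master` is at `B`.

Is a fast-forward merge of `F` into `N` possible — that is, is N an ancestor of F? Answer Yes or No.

Yes

A fast-forward from N to F is possible iff N is an ancestor of F.
Ancestors of F: {F, K, L, N}.
N is among them, so fast-forward is possible.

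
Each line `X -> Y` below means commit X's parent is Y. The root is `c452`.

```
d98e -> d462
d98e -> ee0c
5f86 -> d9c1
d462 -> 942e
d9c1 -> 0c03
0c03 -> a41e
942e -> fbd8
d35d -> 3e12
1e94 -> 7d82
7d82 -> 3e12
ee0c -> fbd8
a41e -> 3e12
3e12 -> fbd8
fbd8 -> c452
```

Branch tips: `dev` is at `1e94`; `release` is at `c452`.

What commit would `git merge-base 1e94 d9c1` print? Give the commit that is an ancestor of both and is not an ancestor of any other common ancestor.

3e12

Ancestors of 1e94: {1e94, 3e12, 7d82, c452, fbd8}.
Ancestors of d9c1: {0c03, 3e12, a41e, c452, d9c1, fbd8}.
Common ancestors: {3e12, c452, fbd8}.
Among these, 3e12 is not an ancestor of any other common ancestor — it is the merge base.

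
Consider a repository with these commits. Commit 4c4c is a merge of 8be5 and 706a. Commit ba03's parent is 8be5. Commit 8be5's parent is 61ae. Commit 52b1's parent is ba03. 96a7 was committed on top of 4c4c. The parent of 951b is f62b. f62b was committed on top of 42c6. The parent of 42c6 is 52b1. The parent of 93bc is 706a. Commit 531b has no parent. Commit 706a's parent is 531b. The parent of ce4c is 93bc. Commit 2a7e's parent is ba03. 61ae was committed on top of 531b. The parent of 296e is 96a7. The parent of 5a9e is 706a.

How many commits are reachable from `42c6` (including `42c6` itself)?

6

Walking parent pointers from 42c6: reachable set = {42c6, 52b1, 531b, 61ae, 8be5, ba03}.
That is 6 commits.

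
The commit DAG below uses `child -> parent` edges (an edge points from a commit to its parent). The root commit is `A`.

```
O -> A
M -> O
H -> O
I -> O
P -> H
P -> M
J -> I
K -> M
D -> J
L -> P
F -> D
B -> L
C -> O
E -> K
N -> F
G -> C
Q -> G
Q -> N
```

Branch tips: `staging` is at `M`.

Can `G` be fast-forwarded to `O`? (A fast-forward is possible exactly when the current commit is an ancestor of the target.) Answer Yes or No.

No

A fast-forward from G to O is possible iff G is an ancestor of O.
Ancestors of O: {A, O}.
G is not among them, so fast-forward is not possible.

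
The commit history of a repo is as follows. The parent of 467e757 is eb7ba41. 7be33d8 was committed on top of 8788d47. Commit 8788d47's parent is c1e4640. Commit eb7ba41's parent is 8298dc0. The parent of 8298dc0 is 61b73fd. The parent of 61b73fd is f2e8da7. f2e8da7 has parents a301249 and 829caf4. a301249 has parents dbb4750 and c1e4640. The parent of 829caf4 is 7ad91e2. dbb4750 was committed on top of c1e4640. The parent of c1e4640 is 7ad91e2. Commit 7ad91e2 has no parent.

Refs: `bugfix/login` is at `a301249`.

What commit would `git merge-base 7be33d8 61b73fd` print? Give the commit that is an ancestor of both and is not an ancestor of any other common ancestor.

Ancestors of 7be33d8: {7ad91e2, 7be33d8, 8788d47, c1e4640}.
Ancestors of 61b73fd: {61b73fd, 7ad91e2, 829caf4, a301249, c1e4640, dbb4750, f2e8da7}.
Common ancestors: {7ad91e2, c1e4640}.
Among these, c1e4640 is not an ancestor of any other common ancestor — it is the merge base.

c1e4640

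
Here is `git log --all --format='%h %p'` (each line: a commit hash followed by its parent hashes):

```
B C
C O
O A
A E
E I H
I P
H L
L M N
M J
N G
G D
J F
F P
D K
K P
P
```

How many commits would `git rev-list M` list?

4

Walking parent pointers from M: reachable set = {F, J, M, P}.
That is 4 commits.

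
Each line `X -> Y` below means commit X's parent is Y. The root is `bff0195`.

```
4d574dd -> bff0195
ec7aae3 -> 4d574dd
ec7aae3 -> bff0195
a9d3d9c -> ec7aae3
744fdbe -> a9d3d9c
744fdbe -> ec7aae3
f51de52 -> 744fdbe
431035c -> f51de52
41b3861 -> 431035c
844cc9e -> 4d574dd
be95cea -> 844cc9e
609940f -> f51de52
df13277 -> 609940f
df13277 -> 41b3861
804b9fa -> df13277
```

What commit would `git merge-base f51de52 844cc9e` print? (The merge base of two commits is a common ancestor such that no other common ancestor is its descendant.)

4d574dd

Ancestors of f51de52: {4d574dd, 744fdbe, a9d3d9c, bff0195, ec7aae3, f51de52}.
Ancestors of 844cc9e: {4d574dd, 844cc9e, bff0195}.
Common ancestors: {4d574dd, bff0195}.
Among these, 4d574dd is not an ancestor of any other common ancestor — it is the merge base.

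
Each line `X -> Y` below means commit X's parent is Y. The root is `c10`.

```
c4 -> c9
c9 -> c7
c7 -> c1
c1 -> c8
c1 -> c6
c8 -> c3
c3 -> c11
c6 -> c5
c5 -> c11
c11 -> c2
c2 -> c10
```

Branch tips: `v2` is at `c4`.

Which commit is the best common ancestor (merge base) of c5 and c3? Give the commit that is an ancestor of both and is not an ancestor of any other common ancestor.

Ancestors of c5: {c10, c11, c2, c5}.
Ancestors of c3: {c10, c11, c2, c3}.
Common ancestors: {c10, c11, c2}.
Among these, c11 is not an ancestor of any other common ancestor — it is the merge base.

c11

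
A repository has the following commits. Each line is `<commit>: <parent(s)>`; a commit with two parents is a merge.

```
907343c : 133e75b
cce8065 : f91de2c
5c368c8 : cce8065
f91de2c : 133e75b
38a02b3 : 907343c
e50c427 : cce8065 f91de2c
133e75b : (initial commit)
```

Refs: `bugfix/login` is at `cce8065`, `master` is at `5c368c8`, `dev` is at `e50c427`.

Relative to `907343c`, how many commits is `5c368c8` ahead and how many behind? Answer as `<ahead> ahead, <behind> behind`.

3 ahead, 1 behind

Reachable from 5c368c8: {133e75b, 5c368c8, cce8065, f91de2c}.
Reachable from 907343c: {133e75b, 907343c}.
Only in 5c368c8's history (ahead): {5c368c8, cce8065, f91de2c} — 3.
Only in 907343c's history (behind): {907343c} — 1.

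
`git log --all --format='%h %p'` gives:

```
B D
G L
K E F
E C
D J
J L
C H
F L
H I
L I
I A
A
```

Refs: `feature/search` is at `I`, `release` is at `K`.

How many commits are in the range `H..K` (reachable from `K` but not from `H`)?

5

Reachable from K: {A, C, E, F, H, I, K, L}.
Reachable from H: {A, H, I}.
In K's history but not H's: {C, E, F, K, L} — 5 commits.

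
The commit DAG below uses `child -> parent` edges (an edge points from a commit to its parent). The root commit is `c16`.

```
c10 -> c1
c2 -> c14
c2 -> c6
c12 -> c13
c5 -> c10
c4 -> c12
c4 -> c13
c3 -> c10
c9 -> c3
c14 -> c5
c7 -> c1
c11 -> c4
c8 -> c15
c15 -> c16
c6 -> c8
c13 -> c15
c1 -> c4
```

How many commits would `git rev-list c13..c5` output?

Reachable from c5: {c1, c10, c12, c13, c15, c16, c4, c5}.
Reachable from c13: {c13, c15, c16}.
In c5's history but not c13's: {c1, c10, c12, c4, c5} — 5 commits.

5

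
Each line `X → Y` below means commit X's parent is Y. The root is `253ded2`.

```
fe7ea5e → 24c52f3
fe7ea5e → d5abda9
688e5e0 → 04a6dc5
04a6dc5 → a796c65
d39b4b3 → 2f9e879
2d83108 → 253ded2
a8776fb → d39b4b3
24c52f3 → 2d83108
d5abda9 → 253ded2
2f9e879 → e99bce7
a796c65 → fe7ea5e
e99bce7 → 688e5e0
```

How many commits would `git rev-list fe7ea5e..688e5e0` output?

Reachable from 688e5e0: {04a6dc5, 24c52f3, 253ded2, 2d83108, 688e5e0, a796c65, d5abda9, fe7ea5e}.
Reachable from fe7ea5e: {24c52f3, 253ded2, 2d83108, d5abda9, fe7ea5e}.
In 688e5e0's history but not fe7ea5e's: {04a6dc5, 688e5e0, a796c65} — 3 commits.

3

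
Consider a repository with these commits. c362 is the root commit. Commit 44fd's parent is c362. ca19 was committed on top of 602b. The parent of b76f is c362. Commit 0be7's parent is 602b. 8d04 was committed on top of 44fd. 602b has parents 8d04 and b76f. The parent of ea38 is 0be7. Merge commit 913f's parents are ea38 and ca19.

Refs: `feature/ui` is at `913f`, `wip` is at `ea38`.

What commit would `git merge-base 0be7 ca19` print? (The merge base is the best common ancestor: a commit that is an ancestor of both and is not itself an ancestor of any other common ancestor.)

Ancestors of 0be7: {0be7, 44fd, 602b, 8d04, b76f, c362}.
Ancestors of ca19: {44fd, 602b, 8d04, b76f, c362, ca19}.
Common ancestors: {44fd, 602b, 8d04, b76f, c362}.
Among these, 602b is not an ancestor of any other common ancestor — it is the merge base.

602b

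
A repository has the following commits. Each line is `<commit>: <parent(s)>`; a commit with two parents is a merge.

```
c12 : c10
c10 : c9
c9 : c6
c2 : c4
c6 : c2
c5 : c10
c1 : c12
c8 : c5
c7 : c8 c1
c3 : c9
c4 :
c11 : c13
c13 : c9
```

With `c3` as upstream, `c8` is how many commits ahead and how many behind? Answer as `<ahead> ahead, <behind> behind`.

Reachable from c8: {c10, c2, c4, c5, c6, c8, c9}.
Reachable from c3: {c2, c3, c4, c6, c9}.
Only in c8's history (ahead): {c10, c5, c8} — 3.
Only in c3's history (behind): {c3} — 1.

3 ahead, 1 behind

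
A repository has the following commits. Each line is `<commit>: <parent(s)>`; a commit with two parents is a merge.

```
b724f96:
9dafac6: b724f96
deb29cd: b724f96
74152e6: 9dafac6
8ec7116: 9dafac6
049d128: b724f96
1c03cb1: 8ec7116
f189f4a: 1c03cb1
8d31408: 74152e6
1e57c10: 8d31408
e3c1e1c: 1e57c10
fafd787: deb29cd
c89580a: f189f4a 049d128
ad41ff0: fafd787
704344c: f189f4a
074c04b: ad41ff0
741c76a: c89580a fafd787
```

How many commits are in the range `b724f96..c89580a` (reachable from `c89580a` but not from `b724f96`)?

6

Reachable from c89580a: {049d128, 1c03cb1, 8ec7116, 9dafac6, b724f96, c89580a, f189f4a}.
Reachable from b724f96: {b724f96}.
In c89580a's history but not b724f96's: {049d128, 1c03cb1, 8ec7116, 9dafac6, c89580a, f189f4a} — 6 commits.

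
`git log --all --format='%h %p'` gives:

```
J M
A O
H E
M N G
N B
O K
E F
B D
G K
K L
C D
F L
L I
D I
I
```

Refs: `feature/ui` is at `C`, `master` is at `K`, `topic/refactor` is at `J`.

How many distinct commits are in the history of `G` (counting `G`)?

Walking parent pointers from G: reachable set = {G, I, K, L}.
That is 4 commits.

4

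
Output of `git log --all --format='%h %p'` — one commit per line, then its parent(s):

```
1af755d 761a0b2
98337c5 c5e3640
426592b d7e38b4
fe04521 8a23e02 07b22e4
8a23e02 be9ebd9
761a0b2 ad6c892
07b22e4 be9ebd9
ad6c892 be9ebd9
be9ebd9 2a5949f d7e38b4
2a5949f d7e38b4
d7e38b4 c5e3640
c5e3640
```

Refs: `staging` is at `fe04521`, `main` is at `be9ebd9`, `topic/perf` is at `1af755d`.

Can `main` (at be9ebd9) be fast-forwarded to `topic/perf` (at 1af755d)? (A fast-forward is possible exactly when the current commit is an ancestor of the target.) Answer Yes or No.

Yes

A fast-forward from be9ebd9 to 1af755d is possible iff be9ebd9 is an ancestor of 1af755d.
Ancestors of 1af755d: {1af755d, 2a5949f, 761a0b2, ad6c892, be9ebd9, c5e3640, d7e38b4}.
be9ebd9 is among them, so fast-forward is possible.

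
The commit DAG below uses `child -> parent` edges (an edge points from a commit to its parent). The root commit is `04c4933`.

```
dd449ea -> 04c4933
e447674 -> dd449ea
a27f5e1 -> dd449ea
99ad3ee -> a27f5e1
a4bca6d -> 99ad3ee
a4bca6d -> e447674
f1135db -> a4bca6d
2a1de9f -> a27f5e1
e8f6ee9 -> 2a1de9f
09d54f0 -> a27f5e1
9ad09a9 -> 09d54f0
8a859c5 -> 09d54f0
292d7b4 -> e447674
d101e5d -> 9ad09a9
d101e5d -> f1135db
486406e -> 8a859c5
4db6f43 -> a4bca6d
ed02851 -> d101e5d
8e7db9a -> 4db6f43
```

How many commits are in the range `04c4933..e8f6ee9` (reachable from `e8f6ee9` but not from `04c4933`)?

4

Reachable from e8f6ee9: {04c4933, 2a1de9f, a27f5e1, dd449ea, e8f6ee9}.
Reachable from 04c4933: {04c4933}.
In e8f6ee9's history but not 04c4933's: {2a1de9f, a27f5e1, dd449ea, e8f6ee9} — 4 commits.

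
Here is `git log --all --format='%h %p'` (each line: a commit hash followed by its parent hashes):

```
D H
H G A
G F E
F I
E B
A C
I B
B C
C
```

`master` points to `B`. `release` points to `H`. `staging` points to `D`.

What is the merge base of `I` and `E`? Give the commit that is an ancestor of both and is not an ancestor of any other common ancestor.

B

Ancestors of I: {B, C, I}.
Ancestors of E: {B, C, E}.
Common ancestors: {B, C}.
Among these, B is not an ancestor of any other common ancestor — it is the merge base.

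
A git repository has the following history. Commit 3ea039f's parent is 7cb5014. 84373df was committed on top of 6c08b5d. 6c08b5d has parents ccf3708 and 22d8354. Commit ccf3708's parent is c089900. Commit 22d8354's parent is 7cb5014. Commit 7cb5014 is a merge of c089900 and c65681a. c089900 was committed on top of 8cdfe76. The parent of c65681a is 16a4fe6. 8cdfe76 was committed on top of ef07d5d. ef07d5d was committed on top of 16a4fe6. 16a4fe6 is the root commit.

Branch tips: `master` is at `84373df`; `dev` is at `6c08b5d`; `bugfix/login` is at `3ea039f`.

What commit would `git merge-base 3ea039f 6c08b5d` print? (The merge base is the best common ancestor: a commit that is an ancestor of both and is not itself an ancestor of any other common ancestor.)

Ancestors of 3ea039f: {16a4fe6, 3ea039f, 7cb5014, 8cdfe76, c089900, c65681a, ef07d5d}.
Ancestors of 6c08b5d: {16a4fe6, 22d8354, 6c08b5d, 7cb5014, 8cdfe76, c089900, c65681a, ccf3708, ef07d5d}.
Common ancestors: {16a4fe6, 7cb5014, 8cdfe76, c089900, c65681a, ef07d5d}.
Among these, 7cb5014 is not an ancestor of any other common ancestor — it is the merge base.

7cb5014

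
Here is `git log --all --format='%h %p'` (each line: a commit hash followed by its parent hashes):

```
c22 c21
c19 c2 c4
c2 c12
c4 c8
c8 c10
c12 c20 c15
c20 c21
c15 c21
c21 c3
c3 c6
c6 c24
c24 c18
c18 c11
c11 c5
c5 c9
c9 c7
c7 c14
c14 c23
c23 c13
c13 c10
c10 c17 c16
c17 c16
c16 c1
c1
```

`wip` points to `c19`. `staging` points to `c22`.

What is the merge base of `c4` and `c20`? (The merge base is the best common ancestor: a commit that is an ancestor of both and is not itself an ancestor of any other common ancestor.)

c10

Ancestors of c4: {c1, c10, c16, c17, c4, c8}.
Ancestors of c20: {c1, c10, c11, c13, c14, c16, c17, c18, c20, c21, c23, c24, c3, c5, c6, c7, c9}.
Common ancestors: {c1, c10, c16, c17}.
Among these, c10 is not an ancestor of any other common ancestor — it is the merge base.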